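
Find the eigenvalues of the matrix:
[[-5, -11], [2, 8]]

Characteristic equation: det(A - λI) = 0
λ² - (trace)λ + (det) = 0
trace = -5 + 8 = 3, det = (-5)(8) - (-11)(2) = -18
λ² - (3)λ + (-18) = 0
λ = (3 ± √((3)² - 4·(-18))) / 2 = (3 ± √81) / 2
Solving: λ = -3, 6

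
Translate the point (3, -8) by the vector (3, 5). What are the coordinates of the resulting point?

Translation by (3, 5) (homogeneous matrix [[1, 0, 3], [0, 1, 5], [0, 0, 1]]):
x' = 3 + 3 = 6
y' = -8 + 5 = -3
Result: (6, -3)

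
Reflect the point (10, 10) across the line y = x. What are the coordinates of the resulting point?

Reflection across line y = x: (10, 10) → (10, 10)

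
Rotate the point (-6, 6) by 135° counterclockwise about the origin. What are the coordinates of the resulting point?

Rotation matrix for 135°: [[cos 135°, -sin 135°], [sin 135°, cos 135°]] ≈ [[-0.707107, -0.707107], [0.707107, -0.707107]]
[[-0.707107, -0.707107], [0.707107, -0.707107]] × [-6, 6]ᵀ ≈ [0, -8.4853]ᵀ
Result: (0, -8.4853)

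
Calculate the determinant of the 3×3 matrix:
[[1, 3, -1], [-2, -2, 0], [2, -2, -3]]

Expansion along first row:
det = 1·det([[-2,0],[-2,-3]]) - 3·det([[-2,0],[2,-3]]) + -1·det([[-2,-2],[2,-2]])
    = 1·(-2·-3 - 0·-2) - 3·(-2·-3 - 0·2) + -1·(-2·-2 - -2·2)
    = 1·6 - 3·6 + -1·8
    = 6 + -18 + -8 = -20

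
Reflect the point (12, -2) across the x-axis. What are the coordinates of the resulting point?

Reflection across x-axis: (12, -2) → (12, 2)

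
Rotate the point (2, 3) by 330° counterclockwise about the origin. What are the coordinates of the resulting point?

Rotation matrix for 330°: [[cos 330°, -sin 330°], [sin 330°, cos 330°]] ≈ [[0.866025, 0.500000], [-0.500000, 0.866025]]
[[0.866025, 0.500000], [-0.500000, 0.866025]] × [2, 3]ᵀ ≈ [3.2321, 1.5981]ᵀ
Result: (3.2321, 1.5981)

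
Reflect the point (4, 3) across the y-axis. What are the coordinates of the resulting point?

Reflection across y-axis: (4, 3) → (-4, 3)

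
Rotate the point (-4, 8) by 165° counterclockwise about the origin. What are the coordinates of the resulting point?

Rotation matrix for 165°: [[cos 165°, -sin 165°], [sin 165°, cos 165°]] ≈ [[-0.965926, -0.258819], [0.258819, -0.965926]]
[[-0.965926, -0.258819], [0.258819, -0.965926]] × [-4, 8]ᵀ ≈ [1.7932, -8.7627]ᵀ
Result: (1.7932, -8.7627)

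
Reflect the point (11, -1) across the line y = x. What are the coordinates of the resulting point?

Reflection across line y = x: (11, -1) → (-1, 11)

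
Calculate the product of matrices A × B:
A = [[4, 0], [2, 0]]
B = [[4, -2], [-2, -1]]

Matrix multiplication:
C[0][0] = 4×4 + 0×-2 = 16
C[0][1] = 4×-2 + 0×-1 = -8
C[1][0] = 2×4 + 0×-2 = 8
C[1][1] = 2×-2 + 0×-1 = -4
Result: [[16, -8], [8, -4]]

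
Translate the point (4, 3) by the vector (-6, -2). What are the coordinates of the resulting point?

Translation by (-6, -2) (homogeneous matrix [[1, 0, -6], [0, 1, -2], [0, 0, 1]]):
x' = 4 + -6 = -2
y' = 3 + -2 = 1
Result: (-2, 1)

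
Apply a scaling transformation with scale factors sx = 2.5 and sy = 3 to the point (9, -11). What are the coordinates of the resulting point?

Scaling matrix:
[[2.50, 0], [0, 3]]
Result: (9 × 2.5, -11 × 3) = (22.5, -33)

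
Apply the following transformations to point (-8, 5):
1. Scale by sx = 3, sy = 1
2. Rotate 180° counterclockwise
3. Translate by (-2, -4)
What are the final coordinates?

Step 1: Scale → (-24, 5)
Step 2: Rotate 180° → (24, -5)
Step 3: Translate → (22, -9)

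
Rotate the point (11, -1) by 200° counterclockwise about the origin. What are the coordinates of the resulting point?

Rotation matrix for 200°: [[cos 200°, -sin 200°], [sin 200°, cos 200°]] ≈ [[-0.939693, 0.342020], [-0.342020, -0.939693]]
[[-0.939693, 0.342020], [-0.342020, -0.939693]] × [11, -1]ᵀ ≈ [-10.6786, -2.8225]ᵀ
Result: (-10.6786, -2.8225)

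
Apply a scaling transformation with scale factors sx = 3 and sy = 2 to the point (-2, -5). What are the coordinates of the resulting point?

Scaling matrix:
[[3, 0], [0, 2]]
Result: (-2 × 3, -5 × 2) = (-6, -10)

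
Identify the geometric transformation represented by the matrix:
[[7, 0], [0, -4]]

This matrix represents: non-uniform scaling by sx = 7, sy = -4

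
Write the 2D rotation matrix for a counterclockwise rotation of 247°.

Rotation matrix formula: [[cos θ, -sin θ], [sin θ, cos θ]]
For θ = 247°:
cos(247°) = -0.3907
sin(247°) = -0.9205
Result: [[-0.3907, 0.9205], [-0.9205, -0.3907]]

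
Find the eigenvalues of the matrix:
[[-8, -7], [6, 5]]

Characteristic equation: det(A - λI) = 0
λ² - (trace)λ + (det) = 0
trace = -8 + 5 = -3, det = (-8)(5) - (-7)(6) = 2
λ² - (-3)λ + (2) = 0
λ = (-3 ± √((-3)² - 4·(2))) / 2 = (-3 ± √1) / 2
Solving: λ = -2, -1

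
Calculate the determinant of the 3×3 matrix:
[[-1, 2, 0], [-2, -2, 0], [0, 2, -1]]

Expansion along first row:
det = -1·det([[-2,0],[2,-1]]) - 2·det([[-2,0],[0,-1]]) + 0·det([[-2,-2],[0,2]])
    = -1·(-2·-1 - 0·2) - 2·(-2·-1 - 0·0) + 0·(-2·2 - -2·0)
    = -1·2 - 2·2 + 0·-4
    = -2 + -4 + 0 = -6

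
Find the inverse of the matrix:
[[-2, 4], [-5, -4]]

For [[a,b],[c,d]], inverse = (1/det)·[[d,-b],[-c,a]]
det = (-2)(-4) - (4)(-5) = 8 - -20 = 28
Inverse = (1/28)·[[-4, -4], [5, -2]]
= [[-1/7, -1/7], [5/28, -1/14]]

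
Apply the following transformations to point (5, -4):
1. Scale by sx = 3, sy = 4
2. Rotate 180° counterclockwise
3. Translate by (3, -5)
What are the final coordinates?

Step 1: Scale → (15, -16)
Step 2: Rotate 180° → (-15, 16)
Step 3: Translate → (-12, 11)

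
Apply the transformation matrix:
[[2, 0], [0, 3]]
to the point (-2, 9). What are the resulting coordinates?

Matrix multiplication:
[[2, 0], [0, 3]] × [-2, 9]ᵀ
= [(2)(-2) + (0)(9), (0)(-2) + (3)(9)]ᵀ
= [-4, 27]ᵀ
Result: (-4, 27)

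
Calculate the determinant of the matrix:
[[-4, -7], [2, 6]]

For a 2×2 matrix [[a, b], [c, d]], det = ad - bc
det = (-4)(6) - (-7)(2) = -24 - -14 = -10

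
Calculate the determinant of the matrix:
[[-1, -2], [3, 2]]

For a 2×2 matrix [[a, b], [c, d]], det = ad - bc
det = (-1)(2) - (-2)(3) = -2 - -6 = 4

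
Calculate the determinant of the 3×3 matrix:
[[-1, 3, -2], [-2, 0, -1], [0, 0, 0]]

Expansion along first row:
det = -1·det([[0,-1],[0,0]]) - 3·det([[-2,-1],[0,0]]) + -2·det([[-2,0],[0,0]])
    = -1·(0·0 - -1·0) - 3·(-2·0 - -1·0) + -2·(-2·0 - 0·0)
    = -1·0 - 3·0 + -2·0
    = 0 + 0 + 0 = 0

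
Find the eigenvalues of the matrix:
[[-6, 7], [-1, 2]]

Characteristic equation: det(A - λI) = 0
λ² - (trace)λ + (det) = 0
trace = -6 + 2 = -4, det = (-6)(2) - (7)(-1) = -5
λ² - (-4)λ + (-5) = 0
λ = (-4 ± √((-4)² - 4·(-5))) / 2 = (-4 ± √36) / 2
Solving: λ = -5, 1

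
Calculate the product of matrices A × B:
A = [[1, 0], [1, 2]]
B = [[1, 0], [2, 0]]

Matrix multiplication:
C[0][0] = 1×1 + 0×2 = 1
C[0][1] = 1×0 + 0×0 = 0
C[1][0] = 1×1 + 2×2 = 5
C[1][1] = 1×0 + 2×0 = 0
Result: [[1, 0], [5, 0]]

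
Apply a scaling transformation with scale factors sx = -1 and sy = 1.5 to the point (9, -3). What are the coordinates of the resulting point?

Scaling matrix:
[[-1, 0], [0, 1.50]]
Result: (9 × -1, -3 × 1.5) = (-9, -4.5)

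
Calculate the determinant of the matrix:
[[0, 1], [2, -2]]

For a 2×2 matrix [[a, b], [c, d]], det = ad - bc
det = (0)(-2) - (1)(2) = 0 - 2 = -2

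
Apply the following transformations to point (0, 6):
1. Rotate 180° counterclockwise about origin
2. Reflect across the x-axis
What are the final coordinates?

Step 1: Rotate 180° → (0, -6)
Step 2: Reflect across x-axis → (0, 6)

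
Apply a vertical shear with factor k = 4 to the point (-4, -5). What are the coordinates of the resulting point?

Shear matrix for vertical shear with factor k = 4:
[[1, 0], [4, 1]]
Result: (-4, -5) → (-4, -21)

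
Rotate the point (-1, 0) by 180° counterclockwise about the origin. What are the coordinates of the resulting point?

Rotation matrix for 180°: [[cos 180°, -sin 180°], [sin 180°, cos 180°]] = [[-1, 0], [0, -1]]
[[-1, 0], [0, -1]] × [-1, 0]ᵀ = [1, 0]ᵀ
Result: (1, 0)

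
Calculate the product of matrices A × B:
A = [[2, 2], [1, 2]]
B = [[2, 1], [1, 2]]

Matrix multiplication:
C[0][0] = 2×2 + 2×1 = 6
C[0][1] = 2×1 + 2×2 = 6
C[1][0] = 1×2 + 2×1 = 4
C[1][1] = 1×1 + 2×2 = 5
Result: [[6, 6], [4, 5]]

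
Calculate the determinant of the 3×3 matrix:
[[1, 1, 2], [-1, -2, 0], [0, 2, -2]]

Expansion along first row:
det = 1·det([[-2,0],[2,-2]]) - 1·det([[-1,0],[0,-2]]) + 2·det([[-1,-2],[0,2]])
    = 1·(-2·-2 - 0·2) - 1·(-1·-2 - 0·0) + 2·(-1·2 - -2·0)
    = 1·4 - 1·2 + 2·-2
    = 4 + -2 + -4 = -2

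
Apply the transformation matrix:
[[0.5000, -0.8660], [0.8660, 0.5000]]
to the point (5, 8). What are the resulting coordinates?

Matrix multiplication:
[[0.5000, -0.8660], [0.8660, 0.5000]] × [5, 8]ᵀ
= [(0.5000)(5) + (-0.8660)(8), (0.8660)(5) + (0.5000)(8)]ᵀ
= [-4.4280, 8.3300]ᵀ
Result: (-4.4280, 8.3300)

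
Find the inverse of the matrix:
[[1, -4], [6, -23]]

For [[a,b],[c,d]], inverse = (1/det)·[[d,-b],[-c,a]]
det = (1)(-23) - (-4)(6) = -23 - -24 = 1
Inverse = [[-23, 4], [-6, 1]]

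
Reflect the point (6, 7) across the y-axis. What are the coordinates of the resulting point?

Reflection across y-axis: (6, 7) → (-6, 7)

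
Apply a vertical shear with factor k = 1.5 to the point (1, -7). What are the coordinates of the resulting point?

Shear matrix for vertical shear with factor k = 1.5:
[[1, 0], [1.50, 1]]
Result: (1, -7) → (1, -5.5)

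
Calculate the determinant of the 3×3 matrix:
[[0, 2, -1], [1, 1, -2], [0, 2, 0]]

Expansion along first row:
det = 0·det([[1,-2],[2,0]]) - 2·det([[1,-2],[0,0]]) + -1·det([[1,1],[0,2]])
    = 0·(1·0 - -2·2) - 2·(1·0 - -2·0) + -1·(1·2 - 1·0)
    = 0·4 - 2·0 + -1·2
    = 0 + 0 + -2 = -2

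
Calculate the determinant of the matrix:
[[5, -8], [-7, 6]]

For a 2×2 matrix [[a, b], [c, d]], det = ad - bc
det = (5)(6) - (-8)(-7) = 30 - 56 = -26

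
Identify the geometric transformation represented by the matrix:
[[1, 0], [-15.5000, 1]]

This matrix represents: vertical shear with factor -15.5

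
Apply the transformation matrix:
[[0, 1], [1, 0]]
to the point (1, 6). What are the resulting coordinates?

Matrix multiplication:
[[0, 1], [1, 0]] × [1, 6]ᵀ
= [(0)(1) + (1)(6), (1)(1) + (0)(6)]ᵀ
= [6, 1]ᵀ
Result: (6, 1)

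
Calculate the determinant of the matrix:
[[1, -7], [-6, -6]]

For a 2×2 matrix [[a, b], [c, d]], det = ad - bc
det = (1)(-6) - (-7)(-6) = -6 - 42 = -48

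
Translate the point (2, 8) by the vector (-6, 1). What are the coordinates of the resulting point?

Translation by (-6, 1) (homogeneous matrix [[1, 0, -6], [0, 1, 1], [0, 0, 1]]):
x' = 2 + -6 = -4
y' = 8 + 1 = 9
Result: (-4, 9)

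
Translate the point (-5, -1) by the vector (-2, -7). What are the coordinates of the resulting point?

Translation by (-2, -7) (homogeneous matrix [[1, 0, -2], [0, 1, -7], [0, 0, 1]]):
x' = -5 + -2 = -7
y' = -1 + -7 = -8
Result: (-7, -8)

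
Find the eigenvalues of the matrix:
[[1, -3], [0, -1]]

Characteristic equation: det(A - λI) = 0
λ² - (trace)λ + (det) = 0
trace = 1 + -1 = 0, det = (1)(-1) - (-3)(0) = -1
λ² - (0)λ + (-1) = 0
λ = (0 ± √((0)² - 4·(-1))) / 2 = (0 ± √4) / 2
Solving: λ = -1, 1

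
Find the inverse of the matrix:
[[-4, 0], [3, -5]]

For [[a,b],[c,d]], inverse = (1/det)·[[d,-b],[-c,a]]
det = (-4)(-5) - (0)(3) = 20 - 0 = 20
Inverse = (1/20)·[[-5, 0], [-3, -4]]
= [[-1/4, 0], [-3/20, -1/5]]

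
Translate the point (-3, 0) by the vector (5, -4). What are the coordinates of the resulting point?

Translation by (5, -4) (homogeneous matrix [[1, 0, 5], [0, 1, -4], [0, 0, 1]]):
x' = -3 + 5 = 2
y' = 0 + -4 = -4
Result: (2, -4)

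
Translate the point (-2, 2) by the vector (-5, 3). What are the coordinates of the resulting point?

Translation by (-5, 3) (homogeneous matrix [[1, 0, -5], [0, 1, 3], [0, 0, 1]]):
x' = -2 + -5 = -7
y' = 2 + 3 = 5
Result: (-7, 5)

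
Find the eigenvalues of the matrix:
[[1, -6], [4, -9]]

Characteristic equation: det(A - λI) = 0
λ² - (trace)λ + (det) = 0
trace = 1 + -9 = -8, det = (1)(-9) - (-6)(4) = 15
λ² - (-8)λ + (15) = 0
λ = (-8 ± √((-8)² - 4·(15))) / 2 = (-8 ± √4) / 2
Solving: λ = -5, -3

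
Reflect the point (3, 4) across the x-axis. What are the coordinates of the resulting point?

Reflection across x-axis: (3, 4) → (3, -4)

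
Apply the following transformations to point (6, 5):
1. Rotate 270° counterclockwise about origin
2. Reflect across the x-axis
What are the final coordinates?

Step 1: Rotate 270° → (5, -6)
Step 2: Reflect across x-axis → (5, 6)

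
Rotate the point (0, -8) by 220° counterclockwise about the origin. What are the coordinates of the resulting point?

Rotation matrix for 220°: [[cos 220°, -sin 220°], [sin 220°, cos 220°]] ≈ [[-0.766044, 0.642788], [-0.642788, -0.766044]]
[[-0.766044, 0.642788], [-0.642788, -0.766044]] × [0, -8]ᵀ ≈ [-5.1423, 6.1284]ᵀ
Result: (-5.1423, 6.1284)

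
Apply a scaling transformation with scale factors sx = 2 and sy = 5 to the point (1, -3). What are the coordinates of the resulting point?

Scaling matrix:
[[2, 0], [0, 5]]
Result: (1 × 2, -3 × 5) = (2, -15)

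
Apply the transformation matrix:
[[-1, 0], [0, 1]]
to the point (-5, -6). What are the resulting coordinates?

Matrix multiplication:
[[-1, 0], [0, 1]] × [-5, -6]ᵀ
= [(-1)(-5) + (0)(-6), (0)(-5) + (1)(-6)]ᵀ
= [5, -6]ᵀ
Result: (5, -6)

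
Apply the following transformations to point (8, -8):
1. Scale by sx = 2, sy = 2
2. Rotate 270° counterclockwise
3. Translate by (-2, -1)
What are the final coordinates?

Step 1: Scale → (16, -16)
Step 2: Rotate 270° → (-16, -16)
Step 3: Translate → (-18, -17)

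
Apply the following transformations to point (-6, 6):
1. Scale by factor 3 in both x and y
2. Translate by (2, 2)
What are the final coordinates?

Step 1: Scale (-6, 6) by 3 → (-18, 18)
Step 2: Translate by (2, 2) → (-16, 20)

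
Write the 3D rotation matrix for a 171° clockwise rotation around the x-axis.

Rotation matrix for clockwise 171° around x-axis:
A clockwise rotation by 171° is a counterclockwise rotation by -171°.
cos(-171°) = -0.9877, sin(-171°) = -0.1564
Result: [[1, 0, 0], [0, -0.9877, 0.1564], [0, -0.1564, -0.9877]]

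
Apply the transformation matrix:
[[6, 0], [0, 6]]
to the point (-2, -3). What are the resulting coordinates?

Matrix multiplication:
[[6, 0], [0, 6]] × [-2, -3]ᵀ
= [(6)(-2) + (0)(-3), (0)(-2) + (6)(-3)]ᵀ
= [-12, -18]ᵀ
Result: (-12, -18)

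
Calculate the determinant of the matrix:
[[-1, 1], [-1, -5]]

For a 2×2 matrix [[a, b], [c, d]], det = ad - bc
det = (-1)(-5) - (1)(-1) = 5 - -1 = 6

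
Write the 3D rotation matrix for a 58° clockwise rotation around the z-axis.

Rotation matrix for clockwise 58° around z-axis:
A clockwise rotation by 58° is a counterclockwise rotation by -58°.
cos(-58°) = 0.5299, sin(-58°) = -0.8480
Result: [[0.5299, 0.8480, 0], [-0.8480, 0.5299, 0], [0, 0, 1]]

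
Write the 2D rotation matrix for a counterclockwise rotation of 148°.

Rotation matrix formula: [[cos θ, -sin θ], [sin θ, cos θ]]
For θ = 148°:
cos(148°) = -0.8480
sin(148°) = 0.5299
Result: [[-0.8480, -0.5299], [0.5299, -0.8480]]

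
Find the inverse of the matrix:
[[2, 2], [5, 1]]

For [[a,b],[c,d]], inverse = (1/det)·[[d,-b],[-c,a]]
det = (2)(1) - (2)(5) = 2 - 10 = -8
Inverse = (1/-8)·[[1, -2], [-5, 2]]
= [[-1/8, 1/4], [5/8, -1/4]]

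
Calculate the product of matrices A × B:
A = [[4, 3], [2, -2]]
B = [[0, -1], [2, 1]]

Matrix multiplication:
C[0][0] = 4×0 + 3×2 = 6
C[0][1] = 4×-1 + 3×1 = -1
C[1][0] = 2×0 + -2×2 = -4
C[1][1] = 2×-1 + -2×1 = -4
Result: [[6, -1], [-4, -4]]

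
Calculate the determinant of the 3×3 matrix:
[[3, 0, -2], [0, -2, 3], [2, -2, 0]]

Expansion along first row:
det = 3·det([[-2,3],[-2,0]]) - 0·det([[0,3],[2,0]]) + -2·det([[0,-2],[2,-2]])
    = 3·(-2·0 - 3·-2) - 0·(0·0 - 3·2) + -2·(0·-2 - -2·2)
    = 3·6 - 0·-6 + -2·4
    = 18 + 0 + -8 = 10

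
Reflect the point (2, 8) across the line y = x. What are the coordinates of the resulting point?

Reflection across line y = x: (2, 8) → (8, 2)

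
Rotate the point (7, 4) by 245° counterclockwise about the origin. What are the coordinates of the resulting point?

Rotation matrix for 245°: [[cos 245°, -sin 245°], [sin 245°, cos 245°]] ≈ [[-0.422618, 0.906308], [-0.906308, -0.422618]]
[[-0.422618, 0.906308], [-0.906308, -0.422618]] × [7, 4]ᵀ ≈ [0.6669, -8.0346]ᵀ
Result: (0.6669, -8.0346)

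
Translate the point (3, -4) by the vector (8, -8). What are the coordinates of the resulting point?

Translation by (8, -8) (homogeneous matrix [[1, 0, 8], [0, 1, -8], [0, 0, 1]]):
x' = 3 + 8 = 11
y' = -4 + -8 = -12
Result: (11, -12)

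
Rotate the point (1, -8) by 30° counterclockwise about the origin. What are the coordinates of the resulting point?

Rotation matrix for 30°: [[cos 30°, -sin 30°], [sin 30°, cos 30°]] ≈ [[0.866025, -0.500000], [0.500000, 0.866025]]
[[0.866025, -0.500000], [0.500000, 0.866025]] × [1, -8]ᵀ ≈ [4.8660, -6.4282]ᵀ
Result: (4.8660, -6.4282)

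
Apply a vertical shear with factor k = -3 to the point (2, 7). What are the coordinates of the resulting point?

Shear matrix for vertical shear with factor k = -3:
[[1, 0], [-3, 1]]
Result: (2, 7) → (2, 1)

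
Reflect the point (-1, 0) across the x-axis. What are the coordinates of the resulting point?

Reflection across x-axis: (-1, 0) → (-1, 0)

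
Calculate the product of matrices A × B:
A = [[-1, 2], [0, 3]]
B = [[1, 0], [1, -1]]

Matrix multiplication:
C[0][0] = -1×1 + 2×1 = 1
C[0][1] = -1×0 + 2×-1 = -2
C[1][0] = 0×1 + 3×1 = 3
C[1][1] = 0×0 + 3×-1 = -3
Result: [[1, -2], [3, -3]]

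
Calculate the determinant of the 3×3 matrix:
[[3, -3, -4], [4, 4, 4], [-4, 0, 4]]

Expansion along first row:
det = 3·det([[4,4],[0,4]]) - -3·det([[4,4],[-4,4]]) + -4·det([[4,4],[-4,0]])
    = 3·(4·4 - 4·0) - -3·(4·4 - 4·-4) + -4·(4·0 - 4·-4)
    = 3·16 - -3·32 + -4·16
    = 48 + 96 + -64 = 80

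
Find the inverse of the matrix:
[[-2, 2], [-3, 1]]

For [[a,b],[c,d]], inverse = (1/det)·[[d,-b],[-c,a]]
det = (-2)(1) - (2)(-3) = -2 - -6 = 4
Inverse = (1/4)·[[1, -2], [3, -2]]
= [[1/4, -1/2], [3/4, -1/2]]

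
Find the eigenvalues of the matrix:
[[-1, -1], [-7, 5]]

Characteristic equation: det(A - λI) = 0
λ² - (trace)λ + (det) = 0
trace = -1 + 5 = 4, det = (-1)(5) - (-1)(-7) = -12
λ² - (4)λ + (-12) = 0
λ = (4 ± √((4)² - 4·(-12))) / 2 = (4 ± √64) / 2
Solving: λ = -2, 6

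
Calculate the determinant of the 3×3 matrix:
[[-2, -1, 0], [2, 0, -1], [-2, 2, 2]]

Expansion along first row:
det = -2·det([[0,-1],[2,2]]) - -1·det([[2,-1],[-2,2]]) + 0·det([[2,0],[-2,2]])
    = -2·(0·2 - -1·2) - -1·(2·2 - -1·-2) + 0·(2·2 - 0·-2)
    = -2·2 - -1·2 + 0·4
    = -4 + 2 + 0 = -2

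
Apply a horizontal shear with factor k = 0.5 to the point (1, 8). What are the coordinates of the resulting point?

Shear matrix for horizontal shear with factor k = 0.5:
[[1, 0.50], [0, 1]]
Result: (1, 8) → (5, 8)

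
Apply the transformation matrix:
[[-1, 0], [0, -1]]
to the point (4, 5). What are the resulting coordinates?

Matrix multiplication:
[[-1, 0], [0, -1]] × [4, 5]ᵀ
= [(-1)(4) + (0)(5), (0)(4) + (-1)(5)]ᵀ
= [-4, -5]ᵀ
Result: (-4, -5)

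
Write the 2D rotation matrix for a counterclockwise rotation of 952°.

Rotation matrix formula: [[cos θ, -sin θ], [sin θ, cos θ]]
For θ = 952°:
cos(952°) = -0.6157
sin(952°) = -0.7880
Result: [[-0.6157, 0.7880], [-0.7880, -0.6157]]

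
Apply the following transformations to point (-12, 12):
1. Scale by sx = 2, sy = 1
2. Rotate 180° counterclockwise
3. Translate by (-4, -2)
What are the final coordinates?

Step 1: Scale → (-24, 12)
Step 2: Rotate 180° → (24, -12)
Step 3: Translate → (20, -14)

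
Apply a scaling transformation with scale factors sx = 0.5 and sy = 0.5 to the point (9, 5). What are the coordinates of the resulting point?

Scaling matrix:
[[0.50, 0], [0, 0.50]]
Result: (9 × 0.5, 5 × 0.5) = (4.5, 2.5)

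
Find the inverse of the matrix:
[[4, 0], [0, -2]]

For [[a,b],[c,d]], inverse = (1/det)·[[d,-b],[-c,a]]
det = (4)(-2) - (0)(0) = -8 - 0 = -8
Inverse = (1/-8)·[[-2, 0], [0, 4]]
= [[1/4, 0], [0, -1/2]]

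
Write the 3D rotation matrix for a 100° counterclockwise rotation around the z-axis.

Rotation matrix for counterclockwise 100° around z-axis:
cos(100°) = -0.1736, sin(100°) = 0.9848
Result: [[-0.1736, -0.9848, 0], [0.9848, -0.1736, 0], [0, 0, 1]]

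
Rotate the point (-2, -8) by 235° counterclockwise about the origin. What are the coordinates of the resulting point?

Rotation matrix for 235°: [[cos 235°, -sin 235°], [sin 235°, cos 235°]] ≈ [[-0.573576, 0.819152], [-0.819152, -0.573576]]
[[-0.573576, 0.819152], [-0.819152, -0.573576]] × [-2, -8]ᵀ ≈ [-5.4061, 6.2269]ᵀ
Result: (-5.4061, 6.2269)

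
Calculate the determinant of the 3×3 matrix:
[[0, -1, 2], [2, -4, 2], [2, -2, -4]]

Expansion along first row:
det = 0·det([[-4,2],[-2,-4]]) - -1·det([[2,2],[2,-4]]) + 2·det([[2,-4],[2,-2]])
    = 0·(-4·-4 - 2·-2) - -1·(2·-4 - 2·2) + 2·(2·-2 - -4·2)
    = 0·20 - -1·-12 + 2·4
    = 0 + -12 + 8 = -4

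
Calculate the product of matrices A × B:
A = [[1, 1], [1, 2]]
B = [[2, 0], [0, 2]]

Matrix multiplication:
C[0][0] = 1×2 + 1×0 = 2
C[0][1] = 1×0 + 1×2 = 2
C[1][0] = 1×2 + 2×0 = 2
C[1][1] = 1×0 + 2×2 = 4
Result: [[2, 2], [2, 4]]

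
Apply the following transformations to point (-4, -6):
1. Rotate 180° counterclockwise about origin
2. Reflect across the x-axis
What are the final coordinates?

Step 1: Rotate 180° → (4, 6)
Step 2: Reflect across x-axis → (4, -6)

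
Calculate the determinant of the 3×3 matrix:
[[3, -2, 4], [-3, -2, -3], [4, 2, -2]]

Expansion along first row:
det = 3·det([[-2,-3],[2,-2]]) - -2·det([[-3,-3],[4,-2]]) + 4·det([[-3,-2],[4,2]])
    = 3·(-2·-2 - -3·2) - -2·(-3·-2 - -3·4) + 4·(-3·2 - -2·4)
    = 3·10 - -2·18 + 4·2
    = 30 + 36 + 8 = 74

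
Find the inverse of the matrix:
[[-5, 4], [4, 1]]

For [[a,b],[c,d]], inverse = (1/det)·[[d,-b],[-c,a]]
det = (-5)(1) - (4)(4) = -5 - 16 = -21
Inverse = (1/-21)·[[1, -4], [-4, -5]]
= [[-1/21, 4/21], [4/21, 5/21]]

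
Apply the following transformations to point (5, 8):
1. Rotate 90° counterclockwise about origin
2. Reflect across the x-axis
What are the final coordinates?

Step 1: Rotate 90° → (-8, 5)
Step 2: Reflect across x-axis → (-8, -5)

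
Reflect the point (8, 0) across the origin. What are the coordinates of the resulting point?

Reflection across origin: (8, 0) → (-8, 0)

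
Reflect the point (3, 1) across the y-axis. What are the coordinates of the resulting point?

Reflection across y-axis: (3, 1) → (-3, 1)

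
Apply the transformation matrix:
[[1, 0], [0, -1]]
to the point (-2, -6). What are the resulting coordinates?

Matrix multiplication:
[[1, 0], [0, -1]] × [-2, -6]ᵀ
= [(1)(-2) + (0)(-6), (0)(-2) + (-1)(-6)]ᵀ
= [-2, 6]ᵀ
Result: (-2, 6)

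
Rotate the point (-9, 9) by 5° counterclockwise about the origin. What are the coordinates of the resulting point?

Rotation matrix for 5°: [[cos 5°, -sin 5°], [sin 5°, cos 5°]] ≈ [[0.996195, -0.087156], [0.087156, 0.996195]]
[[0.996195, -0.087156], [0.087156, 0.996195]] × [-9, 9]ᵀ ≈ [-9.7502, 8.1814]ᵀ
Result: (-9.7502, 8.1814)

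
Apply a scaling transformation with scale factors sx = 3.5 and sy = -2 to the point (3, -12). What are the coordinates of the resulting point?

Scaling matrix:
[[3.50, 0], [0, -2]]
Result: (3 × 3.5, -12 × -2) = (10.5, 24)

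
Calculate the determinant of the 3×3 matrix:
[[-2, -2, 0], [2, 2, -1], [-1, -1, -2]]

Expansion along first row:
det = -2·det([[2,-1],[-1,-2]]) - -2·det([[2,-1],[-1,-2]]) + 0·det([[2,2],[-1,-1]])
    = -2·(2·-2 - -1·-1) - -2·(2·-2 - -1·-1) + 0·(2·-1 - 2·-1)
    = -2·-5 - -2·-5 + 0·0
    = 10 + -10 + 0 = 0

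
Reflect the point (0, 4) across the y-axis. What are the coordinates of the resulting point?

Reflection across y-axis: (0, 4) → (0, 4)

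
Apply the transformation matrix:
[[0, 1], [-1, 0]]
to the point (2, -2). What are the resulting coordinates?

Matrix multiplication:
[[0, 1], [-1, 0]] × [2, -2]ᵀ
= [(0)(2) + (1)(-2), (-1)(2) + (0)(-2)]ᵀ
= [-2, -2]ᵀ
Result: (-2, -2)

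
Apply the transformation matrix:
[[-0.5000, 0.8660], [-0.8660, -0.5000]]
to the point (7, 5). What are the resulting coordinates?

Matrix multiplication:
[[-0.5000, 0.8660], [-0.8660, -0.5000]] × [7, 5]ᵀ
= [(-0.5000)(7) + (0.8660)(5), (-0.8660)(7) + (-0.5000)(5)]ᵀ
= [0.8300, -8.5620]ᵀ
Result: (0.8300, -8.5620)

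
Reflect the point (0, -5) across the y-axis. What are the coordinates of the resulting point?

Reflection across y-axis: (0, -5) → (0, -5)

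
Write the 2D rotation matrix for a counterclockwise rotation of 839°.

Rotation matrix formula: [[cos θ, -sin θ], [sin θ, cos θ]]
For θ = 839°:
cos(839°) = -0.4848
sin(839°) = 0.8746
Result: [[-0.4848, -0.8746], [0.8746, -0.4848]]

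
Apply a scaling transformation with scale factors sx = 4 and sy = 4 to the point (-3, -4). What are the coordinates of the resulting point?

Scaling matrix:
[[4, 0], [0, 4]]
Result: (-3 × 4, -4 × 4) = (-12, -16)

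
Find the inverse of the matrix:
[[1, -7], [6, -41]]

For [[a,b],[c,d]], inverse = (1/det)·[[d,-b],[-c,a]]
det = (1)(-41) - (-7)(6) = -41 - -42 = 1
Inverse = [[-41, 7], [-6, 1]]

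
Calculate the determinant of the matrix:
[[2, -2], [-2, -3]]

For a 2×2 matrix [[a, b], [c, d]], det = ad - bc
det = (2)(-3) - (-2)(-2) = -6 - 4 = -10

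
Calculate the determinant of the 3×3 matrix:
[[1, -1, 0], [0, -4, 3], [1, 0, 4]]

Expansion along first row:
det = 1·det([[-4,3],[0,4]]) - -1·det([[0,3],[1,4]]) + 0·det([[0,-4],[1,0]])
    = 1·(-4·4 - 3·0) - -1·(0·4 - 3·1) + 0·(0·0 - -4·1)
    = 1·-16 - -1·-3 + 0·4
    = -16 + -3 + 0 = -19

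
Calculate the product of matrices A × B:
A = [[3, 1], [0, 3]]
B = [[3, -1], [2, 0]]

Matrix multiplication:
C[0][0] = 3×3 + 1×2 = 11
C[0][1] = 3×-1 + 1×0 = -3
C[1][0] = 0×3 + 3×2 = 6
C[1][1] = 0×-1 + 3×0 = 0
Result: [[11, -3], [6, 0]]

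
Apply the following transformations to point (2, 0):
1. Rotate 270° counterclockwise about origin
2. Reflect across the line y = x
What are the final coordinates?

Step 1: Rotate 270° → (0, -2)
Step 2: Reflect across line y = x → (-2, 0)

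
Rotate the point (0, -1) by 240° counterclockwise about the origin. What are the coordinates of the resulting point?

Rotation matrix for 240°: [[cos 240°, -sin 240°], [sin 240°, cos 240°]] ≈ [[-0.500000, 0.866025], [-0.866025, -0.500000]]
[[-0.500000, 0.866025], [-0.866025, -0.500000]] × [0, -1]ᵀ ≈ [-0.8660, 0.5000]ᵀ
Result: (-0.8660, 0.5000)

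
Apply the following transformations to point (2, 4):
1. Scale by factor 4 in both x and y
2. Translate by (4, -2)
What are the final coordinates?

Step 1: Scale (2, 4) by 4 → (8, 16)
Step 2: Translate by (4, -2) → (12, 14)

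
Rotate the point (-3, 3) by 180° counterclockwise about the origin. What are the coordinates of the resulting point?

Rotation matrix for 180°: [[cos 180°, -sin 180°], [sin 180°, cos 180°]] = [[-1, 0], [0, -1]]
[[-1, 0], [0, -1]] × [-3, 3]ᵀ = [3, -3]ᵀ
Result: (3, -3)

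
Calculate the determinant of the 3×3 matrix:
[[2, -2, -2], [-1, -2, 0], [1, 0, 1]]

Expansion along first row:
det = 2·det([[-2,0],[0,1]]) - -2·det([[-1,0],[1,1]]) + -2·det([[-1,-2],[1,0]])
    = 2·(-2·1 - 0·0) - -2·(-1·1 - 0·1) + -2·(-1·0 - -2·1)
    = 2·-2 - -2·-1 + -2·2
    = -4 + -2 + -4 = -10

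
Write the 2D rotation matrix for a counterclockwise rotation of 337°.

Rotation matrix formula: [[cos θ, -sin θ], [sin θ, cos θ]]
For θ = 337°:
cos(337°) = 0.9205
sin(337°) = -0.3907
Result: [[0.9205, 0.3907], [-0.3907, 0.9205]]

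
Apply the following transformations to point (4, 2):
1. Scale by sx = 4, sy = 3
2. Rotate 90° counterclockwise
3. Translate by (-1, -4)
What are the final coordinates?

Step 1: Scale → (16, 6)
Step 2: Rotate 90° → (-6, 16)
Step 3: Translate → (-7, 12)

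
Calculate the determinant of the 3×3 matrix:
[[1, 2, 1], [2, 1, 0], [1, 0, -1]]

Expansion along first row:
det = 1·det([[1,0],[0,-1]]) - 2·det([[2,0],[1,-1]]) + 1·det([[2,1],[1,0]])
    = 1·(1·-1 - 0·0) - 2·(2·-1 - 0·1) + 1·(2·0 - 1·1)
    = 1·-1 - 2·-2 + 1·-1
    = -1 + 4 + -1 = 2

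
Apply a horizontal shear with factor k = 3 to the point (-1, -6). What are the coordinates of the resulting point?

Shear matrix for horizontal shear with factor k = 3:
[[1, 3], [0, 1]]
Result: (-1, -6) → (-19, -6)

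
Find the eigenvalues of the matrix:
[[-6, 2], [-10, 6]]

Characteristic equation: det(A - λI) = 0
λ² - (trace)λ + (det) = 0
trace = -6 + 6 = 0, det = (-6)(6) - (2)(-10) = -16
λ² - (0)λ + (-16) = 0
λ = (0 ± √((0)² - 4·(-16))) / 2 = (0 ± √64) / 2
Solving: λ = -4, 4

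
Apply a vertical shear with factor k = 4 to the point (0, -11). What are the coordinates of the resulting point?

Shear matrix for vertical shear with factor k = 4:
[[1, 0], [4, 1]]
Result: (0, -11) → (0, -11)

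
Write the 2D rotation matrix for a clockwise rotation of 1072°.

Rotation matrix formula: [[cos θ, -sin θ], [sin θ, cos θ]]
A clockwise rotation by 1072° is equivalent to a counterclockwise rotation by -1072°.
For θ = -1072°:
cos(-1072°) = 0.9903
sin(-1072°) = 0.1392
Result: [[0.9903, -0.1392], [0.1392, 0.9903]]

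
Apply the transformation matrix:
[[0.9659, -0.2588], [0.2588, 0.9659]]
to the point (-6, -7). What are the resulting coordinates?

Matrix multiplication:
[[0.9659, -0.2588], [0.2588, 0.9659]] × [-6, -7]ᵀ
= [(0.9659)(-6) + (-0.2588)(-7), (0.2588)(-6) + (0.9659)(-7)]ᵀ
= [-3.9838, -8.3141]ᵀ
Result: (-3.9838, -8.3141)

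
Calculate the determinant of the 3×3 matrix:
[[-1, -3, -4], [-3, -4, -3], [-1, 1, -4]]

Expansion along first row:
det = -1·det([[-4,-3],[1,-4]]) - -3·det([[-3,-3],[-1,-4]]) + -4·det([[-3,-4],[-1,1]])
    = -1·(-4·-4 - -3·1) - -3·(-3·-4 - -3·-1) + -4·(-3·1 - -4·-1)
    = -1·19 - -3·9 + -4·-7
    = -19 + 27 + 28 = 36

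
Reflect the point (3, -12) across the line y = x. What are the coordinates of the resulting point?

Reflection across line y = x: (3, -12) → (-12, 3)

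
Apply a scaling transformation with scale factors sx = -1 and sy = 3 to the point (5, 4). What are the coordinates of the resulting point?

Scaling matrix:
[[-1, 0], [0, 3]]
Result: (5 × -1, 4 × 3) = (-5, 12)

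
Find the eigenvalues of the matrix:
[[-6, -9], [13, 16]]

Characteristic equation: det(A - λI) = 0
λ² - (trace)λ + (det) = 0
trace = -6 + 16 = 10, det = (-6)(16) - (-9)(13) = 21
λ² - (10)λ + (21) = 0
λ = (10 ± √((10)² - 4·(21))) / 2 = (10 ± √16) / 2
Solving: λ = 3, 7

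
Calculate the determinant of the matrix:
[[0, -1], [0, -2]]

For a 2×2 matrix [[a, b], [c, d]], det = ad - bc
det = (0)(-2) - (-1)(0) = 0 - 0 = 0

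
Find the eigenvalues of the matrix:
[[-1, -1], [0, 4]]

Characteristic equation: det(A - λI) = 0
λ² - (trace)λ + (det) = 0
trace = -1 + 4 = 3, det = (-1)(4) - (-1)(0) = -4
λ² - (3)λ + (-4) = 0
λ = (3 ± √((3)² - 4·(-4))) / 2 = (3 ± √25) / 2
Solving: λ = -1, 4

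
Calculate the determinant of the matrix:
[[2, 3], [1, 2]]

For a 2×2 matrix [[a, b], [c, d]], det = ad - bc
det = (2)(2) - (3)(1) = 4 - 3 = 1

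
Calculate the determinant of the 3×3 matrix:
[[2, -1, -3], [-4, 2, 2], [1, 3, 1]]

Expansion along first row:
det = 2·det([[2,2],[3,1]]) - -1·det([[-4,2],[1,1]]) + -3·det([[-4,2],[1,3]])
    = 2·(2·1 - 2·3) - -1·(-4·1 - 2·1) + -3·(-4·3 - 2·1)
    = 2·-4 - -1·-6 + -3·-14
    = -8 + -6 + 42 = 28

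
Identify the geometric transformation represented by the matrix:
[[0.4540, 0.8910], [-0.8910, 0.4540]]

This matrix represents: rotation by 297° counterclockwise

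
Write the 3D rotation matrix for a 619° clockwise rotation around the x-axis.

Rotation matrix for clockwise 619° around x-axis:
A clockwise rotation by 619° is a counterclockwise rotation by -619°.
cos(-619°) = -0.1908, sin(-619°) = 0.9816
Result: [[1, 0, 0], [0, -0.1908, -0.9816], [0, 0.9816, -0.1908]]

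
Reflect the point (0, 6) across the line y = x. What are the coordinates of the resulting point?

Reflection across line y = x: (0, 6) → (6, 0)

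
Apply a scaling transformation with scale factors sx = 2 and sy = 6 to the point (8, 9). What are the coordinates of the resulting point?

Scaling matrix:
[[2, 0], [0, 6]]
Result: (8 × 2, 9 × 6) = (16, 54)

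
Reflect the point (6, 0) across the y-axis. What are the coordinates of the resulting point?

Reflection across y-axis: (6, 0) → (-6, 0)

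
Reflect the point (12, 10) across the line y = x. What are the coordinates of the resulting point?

Reflection across line y = x: (12, 10) → (10, 12)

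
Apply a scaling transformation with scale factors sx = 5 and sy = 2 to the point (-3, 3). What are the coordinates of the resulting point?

Scaling matrix:
[[5, 0], [0, 2]]
Result: (-3 × 5, 3 × 2) = (-15, 6)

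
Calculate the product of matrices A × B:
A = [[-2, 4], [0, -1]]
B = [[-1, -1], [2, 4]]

Matrix multiplication:
C[0][0] = -2×-1 + 4×2 = 10
C[0][1] = -2×-1 + 4×4 = 18
C[1][0] = 0×-1 + -1×2 = -2
C[1][1] = 0×-1 + -1×4 = -4
Result: [[10, 18], [-2, -4]]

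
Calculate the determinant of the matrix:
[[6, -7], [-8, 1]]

For a 2×2 matrix [[a, b], [c, d]], det = ad - bc
det = (6)(1) - (-7)(-8) = 6 - 56 = -50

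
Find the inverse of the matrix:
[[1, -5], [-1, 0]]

For [[a,b],[c,d]], inverse = (1/det)·[[d,-b],[-c,a]]
det = (1)(0) - (-5)(-1) = 0 - 5 = -5
Inverse = (1/-5)·[[0, 5], [1, 1]]
= [[0, -1], [-1/5, -1/5]]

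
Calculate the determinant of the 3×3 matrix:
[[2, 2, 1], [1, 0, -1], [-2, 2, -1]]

Expansion along first row:
det = 2·det([[0,-1],[2,-1]]) - 2·det([[1,-1],[-2,-1]]) + 1·det([[1,0],[-2,2]])
    = 2·(0·-1 - -1·2) - 2·(1·-1 - -1·-2) + 1·(1·2 - 0·-2)
    = 2·2 - 2·-3 + 1·2
    = 4 + 6 + 2 = 12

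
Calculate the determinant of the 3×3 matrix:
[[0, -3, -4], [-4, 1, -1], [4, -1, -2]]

Expansion along first row:
det = 0·det([[1,-1],[-1,-2]]) - -3·det([[-4,-1],[4,-2]]) + -4·det([[-4,1],[4,-1]])
    = 0·(1·-2 - -1·-1) - -3·(-4·-2 - -1·4) + -4·(-4·-1 - 1·4)
    = 0·-3 - -3·12 + -4·0
    = 0 + 36 + 0 = 36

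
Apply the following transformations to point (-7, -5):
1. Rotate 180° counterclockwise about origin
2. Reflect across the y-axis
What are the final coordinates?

Step 1: Rotate 180° → (7, 5)
Step 2: Reflect across y-axis → (-7, 5)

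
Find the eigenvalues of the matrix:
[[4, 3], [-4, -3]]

Characteristic equation: det(A - λI) = 0
λ² - (trace)λ + (det) = 0
trace = 4 + -3 = 1, det = (4)(-3) - (3)(-4) = 0
λ² - (1)λ + (0) = 0
λ = (1 ± √((1)² - 4·(0))) / 2 = (1 ± √1) / 2
Solving: λ = 0, 1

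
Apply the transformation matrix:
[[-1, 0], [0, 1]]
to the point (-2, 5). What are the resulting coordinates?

Matrix multiplication:
[[-1, 0], [0, 1]] × [-2, 5]ᵀ
= [(-1)(-2) + (0)(5), (0)(-2) + (1)(5)]ᵀ
= [2, 5]ᵀ
Result: (2, 5)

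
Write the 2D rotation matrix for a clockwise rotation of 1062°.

Rotation matrix formula: [[cos θ, -sin θ], [sin θ, cos θ]]
A clockwise rotation by 1062° is equivalent to a counterclockwise rotation by -1062°.
For θ = -1062°:
cos(-1062°) = 0.9511
sin(-1062°) = 0.3090
Result: [[0.9511, -0.3090], [0.3090, 0.9511]]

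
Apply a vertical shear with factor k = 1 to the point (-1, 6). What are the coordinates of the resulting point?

Shear matrix for vertical shear with factor k = 1:
[[1, 0], [1, 1]]
Result: (-1, 6) → (-1, 5)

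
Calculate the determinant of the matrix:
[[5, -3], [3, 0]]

For a 2×2 matrix [[a, b], [c, d]], det = ad - bc
det = (5)(0) - (-3)(3) = 0 - -9 = 9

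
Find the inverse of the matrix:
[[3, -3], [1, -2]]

For [[a,b],[c,d]], inverse = (1/det)·[[d,-b],[-c,a]]
det = (3)(-2) - (-3)(1) = -6 - -3 = -3
Inverse = (1/-3)·[[-2, 3], [-1, 3]]
= [[2/3, -1], [1/3, -1]]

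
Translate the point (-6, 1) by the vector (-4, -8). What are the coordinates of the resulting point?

Translation by (-4, -8) (homogeneous matrix [[1, 0, -4], [0, 1, -8], [0, 0, 1]]):
x' = -6 + -4 = -10
y' = 1 + -8 = -7
Result: (-10, -7)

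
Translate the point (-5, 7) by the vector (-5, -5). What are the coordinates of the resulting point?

Translation by (-5, -5) (homogeneous matrix [[1, 0, -5], [0, 1, -5], [0, 0, 1]]):
x' = -5 + -5 = -10
y' = 7 + -5 = 2
Result: (-10, 2)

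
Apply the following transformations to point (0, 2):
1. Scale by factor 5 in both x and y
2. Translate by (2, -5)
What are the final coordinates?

Step 1: Scale (0, 2) by 5 → (0, 10)
Step 2: Translate by (2, -5) → (2, 5)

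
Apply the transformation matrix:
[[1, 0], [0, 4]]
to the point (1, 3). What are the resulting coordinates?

Matrix multiplication:
[[1, 0], [0, 4]] × [1, 3]ᵀ
= [(1)(1) + (0)(3), (0)(1) + (4)(3)]ᵀ
= [1, 12]ᵀ
Result: (1, 12)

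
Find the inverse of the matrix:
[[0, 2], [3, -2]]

For [[a,b],[c,d]], inverse = (1/det)·[[d,-b],[-c,a]]
det = (0)(-2) - (2)(3) = 0 - 6 = -6
Inverse = (1/-6)·[[-2, -2], [-3, 0]]
= [[1/3, 1/3], [1/2, 0]]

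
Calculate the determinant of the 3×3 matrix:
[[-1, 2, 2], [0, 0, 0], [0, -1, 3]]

Expansion along first row:
det = -1·det([[0,0],[-1,3]]) - 2·det([[0,0],[0,3]]) + 2·det([[0,0],[0,-1]])
    = -1·(0·3 - 0·-1) - 2·(0·3 - 0·0) + 2·(0·-1 - 0·0)
    = -1·0 - 2·0 + 2·0
    = 0 + 0 + 0 = 0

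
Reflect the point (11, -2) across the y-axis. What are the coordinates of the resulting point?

Reflection across y-axis: (11, -2) → (-11, -2)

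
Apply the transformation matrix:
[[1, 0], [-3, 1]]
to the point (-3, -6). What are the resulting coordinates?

Matrix multiplication:
[[1, 0], [-3, 1]] × [-3, -6]ᵀ
= [(1)(-3) + (0)(-6), (-3)(-3) + (1)(-6)]ᵀ
= [-3, 3]ᵀ
Result: (-3, 3)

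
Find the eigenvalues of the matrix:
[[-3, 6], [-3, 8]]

Characteristic equation: det(A - λI) = 0
λ² - (trace)λ + (det) = 0
trace = -3 + 8 = 5, det = (-3)(8) - (6)(-3) = -6
λ² - (5)λ + (-6) = 0
λ = (5 ± √((5)² - 4·(-6))) / 2 = (5 ± √49) / 2
Solving: λ = -1, 6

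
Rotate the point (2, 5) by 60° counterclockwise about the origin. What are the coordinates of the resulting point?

Rotation matrix for 60°: [[cos 60°, -sin 60°], [sin 60°, cos 60°]] ≈ [[0.500000, -0.866025], [0.866025, 0.500000]]
[[0.500000, -0.866025], [0.866025, 0.500000]] × [2, 5]ᵀ ≈ [-3.3301, 4.2321]ᵀ
Result: (-3.3301, 4.2321)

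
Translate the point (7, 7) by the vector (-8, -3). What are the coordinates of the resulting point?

Translation by (-8, -3) (homogeneous matrix [[1, 0, -8], [0, 1, -3], [0, 0, 1]]):
x' = 7 + -8 = -1
y' = 7 + -3 = 4
Result: (-1, 4)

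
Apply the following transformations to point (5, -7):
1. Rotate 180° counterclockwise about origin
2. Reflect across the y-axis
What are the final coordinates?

Step 1: Rotate 180° → (-5, 7)
Step 2: Reflect across y-axis → (5, 7)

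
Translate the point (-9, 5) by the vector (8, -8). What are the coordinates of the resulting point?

Translation by (8, -8) (homogeneous matrix [[1, 0, 8], [0, 1, -8], [0, 0, 1]]):
x' = -9 + 8 = -1
y' = 5 + -8 = -3
Result: (-1, -3)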